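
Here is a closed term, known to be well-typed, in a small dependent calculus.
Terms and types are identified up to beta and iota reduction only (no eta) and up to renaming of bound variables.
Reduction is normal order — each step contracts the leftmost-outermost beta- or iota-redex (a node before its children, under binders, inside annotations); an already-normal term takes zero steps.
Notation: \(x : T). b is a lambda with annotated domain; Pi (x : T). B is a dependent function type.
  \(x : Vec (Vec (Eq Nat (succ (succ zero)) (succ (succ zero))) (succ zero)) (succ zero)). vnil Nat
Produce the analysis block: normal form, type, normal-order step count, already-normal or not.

resulting normal form:
  \(x : Vec (Vec (Eq Nat (succ (succ zero)) (succ (succ zero))) (succ zero)) (succ zero)). vnil Nat
type:
  Pi (x : Vec (Vec (Eq Nat (succ (succ zero)) (succ (succ zero))) (succ zero)) (succ zero)). Vec Nat zero
steps to reach normal form (normal order): 0
started in normal form: yes


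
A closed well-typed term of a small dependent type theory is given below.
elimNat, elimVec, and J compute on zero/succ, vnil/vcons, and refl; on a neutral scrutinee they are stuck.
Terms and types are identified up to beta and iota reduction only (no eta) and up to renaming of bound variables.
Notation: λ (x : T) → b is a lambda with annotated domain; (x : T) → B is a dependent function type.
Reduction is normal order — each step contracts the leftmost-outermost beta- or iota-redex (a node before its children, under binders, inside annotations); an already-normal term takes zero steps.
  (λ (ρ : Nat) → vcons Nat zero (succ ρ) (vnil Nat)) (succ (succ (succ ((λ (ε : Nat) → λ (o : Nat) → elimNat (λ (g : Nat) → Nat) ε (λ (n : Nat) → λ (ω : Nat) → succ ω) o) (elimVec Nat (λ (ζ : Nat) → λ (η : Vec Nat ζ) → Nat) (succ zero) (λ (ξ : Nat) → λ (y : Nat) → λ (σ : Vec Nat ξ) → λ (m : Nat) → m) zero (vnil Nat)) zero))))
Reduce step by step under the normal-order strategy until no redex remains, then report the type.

reduction (normal order):
  (λ (ρ : Nat) → vcons Nat zero (succ ρ) (vnil Nat)) (succ (succ (succ ((λ (ε : Nat) → λ (o : Nat) → elimNat (λ (g : Nat) → Nat) ε (λ (n : Nat) → λ (ω : Nat) → succ ω) o) (elimVec Nat (λ (ζ : Nat) → λ (η : Vec Nat ζ) → Nat) (succ zero) (λ (ξ : Nat) → λ (y : Nat) → λ (σ : Vec Nat ξ) → λ (m : Nat) → m) zero (vnil Nat)) zero))))
  ~> vcons Nat zero (succ (succ (succ (succ ((λ (ρ : Nat) → λ (ε : Nat) → elimNat (λ (o : Nat) → Nat) ρ (λ (g : Nat) → λ (n : Nat) → succ n) ε) (elimVec Nat (λ (ω : Nat) → λ (ζ : Vec Nat ω) → Nat) (succ zero) (λ (η : Nat) → λ (ξ : Nat) → λ (y : Vec Nat η) → λ (σ : Nat) → σ) zero (vnil Nat)) zero))))) (vnil Nat)
  ~> vcons Nat zero (succ (succ (succ (succ ((λ (ρ : Nat) → elimNat (λ (ε : Nat) → Nat) (elimVec Nat (λ (o : Nat) → λ (g : Vec Nat o) → Nat) (succ zero) (λ (n : Nat) → λ (ω : Nat) → λ (ζ : Vec Nat n) → λ (η : Nat) → η) zero (vnil Nat)) (λ (ξ : Nat) → λ (y : Nat) → succ y) ρ) zero))))) (vnil Nat)
  ~> vcons Nat zero (succ (succ (succ (succ (elimNat (λ (ρ : Nat) → Nat) (elimVec Nat (λ (ε : Nat) → λ (o : Vec Nat ε) → Nat) (succ zero) (λ (g : Nat) → λ (n : Nat) → λ (ω : Vec Nat g) → λ (ζ : Nat) → ζ) zero (vnil Nat)) (λ (η : Nat) → λ (ξ : Nat) → succ ξ) zero))))) (vnil Nat)
  ~> vcons Nat zero (succ (succ (succ (succ (elimVec Nat (λ (ρ : Nat) → λ (ε : Vec Nat ρ) → Nat) (succ zero) (λ (o : Nat) → λ (g : Nat) → λ (n : Vec Nat o) → λ (ω : Nat) → ω) zero (vnil Nat)))))) (vnil Nat)
  ~> vcons Nat zero (succ (succ (succ (succ (succ zero))))) (vnil Nat)
type:
  Vec Nat (succ zero)


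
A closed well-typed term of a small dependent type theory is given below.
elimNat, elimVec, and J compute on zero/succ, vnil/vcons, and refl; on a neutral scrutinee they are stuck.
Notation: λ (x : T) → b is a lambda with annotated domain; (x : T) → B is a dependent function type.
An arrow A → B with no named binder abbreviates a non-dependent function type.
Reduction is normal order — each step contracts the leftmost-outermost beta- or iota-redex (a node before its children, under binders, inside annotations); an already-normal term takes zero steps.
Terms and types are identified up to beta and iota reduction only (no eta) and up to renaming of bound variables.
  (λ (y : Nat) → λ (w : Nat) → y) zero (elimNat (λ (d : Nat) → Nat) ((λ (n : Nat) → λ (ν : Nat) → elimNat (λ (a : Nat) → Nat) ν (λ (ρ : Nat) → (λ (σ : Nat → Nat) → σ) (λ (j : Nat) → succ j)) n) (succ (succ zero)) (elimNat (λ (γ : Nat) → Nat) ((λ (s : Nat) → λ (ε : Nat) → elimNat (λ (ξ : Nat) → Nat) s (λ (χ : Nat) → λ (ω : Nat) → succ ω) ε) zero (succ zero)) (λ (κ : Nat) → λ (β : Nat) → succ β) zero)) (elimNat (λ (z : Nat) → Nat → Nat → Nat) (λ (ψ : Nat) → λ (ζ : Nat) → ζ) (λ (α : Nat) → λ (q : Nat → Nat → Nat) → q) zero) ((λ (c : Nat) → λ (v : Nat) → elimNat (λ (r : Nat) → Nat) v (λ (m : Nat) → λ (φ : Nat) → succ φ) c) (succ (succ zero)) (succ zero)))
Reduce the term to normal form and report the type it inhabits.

normal form:
  zero
inferred type:
  Nat
observation: contracting a beta-redex first, the term normalizes in 2 steps.


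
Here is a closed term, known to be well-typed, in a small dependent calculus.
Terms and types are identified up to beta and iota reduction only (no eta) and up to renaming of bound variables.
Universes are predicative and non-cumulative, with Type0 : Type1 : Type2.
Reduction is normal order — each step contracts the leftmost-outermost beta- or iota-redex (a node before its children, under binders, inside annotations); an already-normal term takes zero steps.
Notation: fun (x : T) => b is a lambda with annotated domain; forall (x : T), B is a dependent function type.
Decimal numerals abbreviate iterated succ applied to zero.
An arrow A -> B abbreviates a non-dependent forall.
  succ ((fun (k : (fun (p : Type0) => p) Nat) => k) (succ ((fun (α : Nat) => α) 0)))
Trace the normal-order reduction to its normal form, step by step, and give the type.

normal-order reduction sequence:
  succ ((fun (k : (fun (p : Type0) => p) Nat) => k) (succ ((fun (α : Nat) => α) 0)))
  ~> succ (succ ((fun (k : Nat) => k) 0))
  ~> 2
inferred type:
  Nat


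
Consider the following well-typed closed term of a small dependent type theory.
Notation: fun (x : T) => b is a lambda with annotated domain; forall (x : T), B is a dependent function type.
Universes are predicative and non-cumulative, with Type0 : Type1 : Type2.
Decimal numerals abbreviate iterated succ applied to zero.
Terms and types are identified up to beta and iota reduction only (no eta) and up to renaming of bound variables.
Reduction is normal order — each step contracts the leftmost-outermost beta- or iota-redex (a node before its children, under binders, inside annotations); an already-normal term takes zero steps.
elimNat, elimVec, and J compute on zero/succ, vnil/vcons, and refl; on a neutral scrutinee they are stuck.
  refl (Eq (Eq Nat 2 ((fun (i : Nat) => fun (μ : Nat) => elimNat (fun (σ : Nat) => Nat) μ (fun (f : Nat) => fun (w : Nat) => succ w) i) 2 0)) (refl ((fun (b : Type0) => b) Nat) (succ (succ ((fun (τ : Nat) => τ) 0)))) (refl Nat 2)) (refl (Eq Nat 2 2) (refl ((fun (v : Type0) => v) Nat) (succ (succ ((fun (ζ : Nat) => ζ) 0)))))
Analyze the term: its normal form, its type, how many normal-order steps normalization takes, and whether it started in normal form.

normal form:
  refl (Eq (Eq Nat 2 2) (refl Nat 2) (refl Nat 2)) (refl (Eq Nat 2 2) (refl Nat 2))
the term's type:
  Eq (Eq (Eq Nat 2 2) (refl Nat 2) (refl Nat 2)) (refl (Eq Nat 2 2) (refl Nat 2)) (refl (Eq Nat 2 2) (refl Nat 2))
reduction steps (normal order): 13
already normal: no
first redex: a beta-redex


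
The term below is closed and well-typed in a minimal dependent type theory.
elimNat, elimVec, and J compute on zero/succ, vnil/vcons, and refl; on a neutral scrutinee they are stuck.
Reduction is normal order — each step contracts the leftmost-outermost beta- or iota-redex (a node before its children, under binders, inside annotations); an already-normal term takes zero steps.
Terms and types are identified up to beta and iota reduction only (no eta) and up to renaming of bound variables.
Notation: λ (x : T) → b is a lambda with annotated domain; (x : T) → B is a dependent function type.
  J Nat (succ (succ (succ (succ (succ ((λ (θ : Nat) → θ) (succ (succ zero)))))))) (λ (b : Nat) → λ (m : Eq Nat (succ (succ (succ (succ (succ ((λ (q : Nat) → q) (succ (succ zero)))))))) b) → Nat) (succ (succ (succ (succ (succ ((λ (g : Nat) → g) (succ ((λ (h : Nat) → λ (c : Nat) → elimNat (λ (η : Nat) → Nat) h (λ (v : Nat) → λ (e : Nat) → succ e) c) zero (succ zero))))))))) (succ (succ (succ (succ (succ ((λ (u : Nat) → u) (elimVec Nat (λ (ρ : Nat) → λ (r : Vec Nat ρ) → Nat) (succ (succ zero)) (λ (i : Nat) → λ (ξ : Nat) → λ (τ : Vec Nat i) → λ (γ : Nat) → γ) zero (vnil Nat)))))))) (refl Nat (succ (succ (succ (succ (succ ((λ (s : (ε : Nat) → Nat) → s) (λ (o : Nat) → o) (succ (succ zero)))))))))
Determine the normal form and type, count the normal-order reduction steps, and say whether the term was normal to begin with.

reduced normal form:
  succ (succ (succ (succ (succ (succ (succ zero))))))
the term's type:
  Nat
reduction steps (normal order): 8
started in normal form: no
first redex: a J iota-redex


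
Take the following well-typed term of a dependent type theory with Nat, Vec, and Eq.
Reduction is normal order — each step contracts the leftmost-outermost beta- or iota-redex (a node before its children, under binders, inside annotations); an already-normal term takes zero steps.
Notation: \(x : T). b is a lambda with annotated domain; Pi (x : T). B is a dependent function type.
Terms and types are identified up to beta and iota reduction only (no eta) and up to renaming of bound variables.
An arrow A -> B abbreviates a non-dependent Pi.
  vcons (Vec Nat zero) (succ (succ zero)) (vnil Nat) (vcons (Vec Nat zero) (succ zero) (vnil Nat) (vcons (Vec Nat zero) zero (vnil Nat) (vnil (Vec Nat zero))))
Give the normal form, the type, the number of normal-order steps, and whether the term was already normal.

resulting normal form:
  vcons (Vec Nat zero) (succ (succ zero)) (vnil Nat) (vcons (Vec Nat zero) (succ zero) (vnil Nat) (vcons (Vec Nat zero) zero (vnil Nat) (vnil (Vec Nat zero))))
inferred type:
  Vec (Vec Nat zero) (succ (succ (succ zero)))
reduction steps (normal order): 0
term was already normal: yes


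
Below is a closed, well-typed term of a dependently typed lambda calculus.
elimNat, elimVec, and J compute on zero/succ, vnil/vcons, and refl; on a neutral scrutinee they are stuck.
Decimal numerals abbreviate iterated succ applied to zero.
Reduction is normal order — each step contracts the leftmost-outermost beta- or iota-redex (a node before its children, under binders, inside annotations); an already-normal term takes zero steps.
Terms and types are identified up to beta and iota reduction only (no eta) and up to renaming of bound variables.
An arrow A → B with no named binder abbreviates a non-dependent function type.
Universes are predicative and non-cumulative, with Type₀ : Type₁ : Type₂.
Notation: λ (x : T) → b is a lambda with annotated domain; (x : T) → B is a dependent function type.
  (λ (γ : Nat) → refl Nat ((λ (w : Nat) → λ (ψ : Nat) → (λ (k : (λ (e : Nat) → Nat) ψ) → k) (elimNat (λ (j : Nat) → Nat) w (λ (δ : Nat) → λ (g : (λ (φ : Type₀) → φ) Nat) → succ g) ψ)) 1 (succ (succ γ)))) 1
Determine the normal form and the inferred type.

reduced normal form:
  refl Nat 4
type:
  Eq Nat 4 4
observation: the term reaches its normal form after 14 normal-order steps.


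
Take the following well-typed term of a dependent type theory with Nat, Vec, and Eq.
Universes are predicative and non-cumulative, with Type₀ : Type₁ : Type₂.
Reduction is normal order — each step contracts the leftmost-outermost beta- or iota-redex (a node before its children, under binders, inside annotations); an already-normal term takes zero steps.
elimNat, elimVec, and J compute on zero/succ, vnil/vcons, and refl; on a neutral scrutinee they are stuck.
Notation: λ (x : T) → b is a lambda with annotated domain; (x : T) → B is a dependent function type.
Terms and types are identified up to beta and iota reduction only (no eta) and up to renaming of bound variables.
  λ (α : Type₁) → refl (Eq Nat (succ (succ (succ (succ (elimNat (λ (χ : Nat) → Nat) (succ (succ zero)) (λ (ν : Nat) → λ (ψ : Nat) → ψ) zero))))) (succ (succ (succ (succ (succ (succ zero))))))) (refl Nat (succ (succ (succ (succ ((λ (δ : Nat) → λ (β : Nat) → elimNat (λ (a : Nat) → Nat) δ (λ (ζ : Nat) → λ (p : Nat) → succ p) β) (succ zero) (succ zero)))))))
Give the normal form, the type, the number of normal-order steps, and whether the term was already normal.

resulting normal form:
  λ (α : Type₁) → refl (Eq Nat (succ (succ (succ (succ (succ (succ zero)))))) (succ (succ (succ (succ (succ (succ zero))))))) (refl Nat (succ (succ (succ (succ (succ (succ zero)))))))
the term's type:
  (α : Type₁) → Eq (Eq Nat (succ (succ (succ (succ (succ (succ zero)))))) (succ (succ (succ (succ (succ (succ zero))))))) (refl Nat (succ (succ (succ (succ (succ (succ zero))))))) (refl Nat (succ (succ (succ (succ (succ (succ zero)))))))
reduction steps (normal order): 7
term was already normal: no
first contracted redex: an elimNat iota-redex


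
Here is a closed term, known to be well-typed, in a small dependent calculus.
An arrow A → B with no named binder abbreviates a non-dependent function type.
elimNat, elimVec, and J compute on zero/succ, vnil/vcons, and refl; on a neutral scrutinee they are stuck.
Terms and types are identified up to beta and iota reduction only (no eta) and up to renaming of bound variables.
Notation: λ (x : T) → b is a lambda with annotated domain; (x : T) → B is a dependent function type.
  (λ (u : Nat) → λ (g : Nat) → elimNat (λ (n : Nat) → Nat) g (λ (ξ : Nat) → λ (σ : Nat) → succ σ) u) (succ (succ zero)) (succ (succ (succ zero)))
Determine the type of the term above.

type:
  Nat


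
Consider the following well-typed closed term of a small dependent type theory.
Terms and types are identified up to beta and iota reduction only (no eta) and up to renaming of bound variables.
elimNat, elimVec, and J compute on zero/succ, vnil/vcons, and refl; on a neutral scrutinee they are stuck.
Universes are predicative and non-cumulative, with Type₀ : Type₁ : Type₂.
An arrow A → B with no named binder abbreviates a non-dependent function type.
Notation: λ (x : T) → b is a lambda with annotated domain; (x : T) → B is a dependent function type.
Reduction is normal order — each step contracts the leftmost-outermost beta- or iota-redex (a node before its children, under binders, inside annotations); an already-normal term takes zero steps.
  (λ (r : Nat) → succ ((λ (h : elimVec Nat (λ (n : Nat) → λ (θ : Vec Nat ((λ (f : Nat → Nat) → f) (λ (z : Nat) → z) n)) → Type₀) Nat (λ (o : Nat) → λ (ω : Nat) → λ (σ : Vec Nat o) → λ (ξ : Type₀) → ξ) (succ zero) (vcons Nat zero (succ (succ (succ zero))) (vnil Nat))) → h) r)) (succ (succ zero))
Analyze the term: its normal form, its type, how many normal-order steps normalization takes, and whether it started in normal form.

reduced normal form:
  succ (succ (succ zero))
inferred type:
  Nat
normal-order step count: 2
term was already normal: no
first contracted redex: a beta-redex


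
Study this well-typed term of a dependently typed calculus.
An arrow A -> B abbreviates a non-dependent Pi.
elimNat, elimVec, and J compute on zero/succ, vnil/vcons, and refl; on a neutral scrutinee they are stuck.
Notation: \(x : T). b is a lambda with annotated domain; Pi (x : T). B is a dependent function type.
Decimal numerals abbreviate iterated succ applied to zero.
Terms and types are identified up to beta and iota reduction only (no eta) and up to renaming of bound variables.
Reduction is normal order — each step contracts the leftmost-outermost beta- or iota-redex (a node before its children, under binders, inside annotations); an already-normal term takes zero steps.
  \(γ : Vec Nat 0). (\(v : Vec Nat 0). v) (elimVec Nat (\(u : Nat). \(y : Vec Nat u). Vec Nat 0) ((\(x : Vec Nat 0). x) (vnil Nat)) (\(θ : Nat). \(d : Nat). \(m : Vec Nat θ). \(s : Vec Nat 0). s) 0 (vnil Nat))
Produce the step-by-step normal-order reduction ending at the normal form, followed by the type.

normal-order reduction sequence:
  \(γ : Vec Nat 0). (\(v : Vec Nat 0). v) (elimVec Nat (\(u : Nat). \(y : Vec Nat u). Vec Nat 0) ((\(x : Vec Nat 0). x) (vnil Nat)) (\(θ : Nat). \(d : Nat). \(m : Vec Nat θ). \(s : Vec Nat 0). s) 0 (vnil Nat))
  ~> \(γ : Vec Nat 0). elimVec Nat (\(v : Nat). \(u : Vec Nat v). Vec Nat 0) ((\(y : Vec Nat 0). y) (vnil Nat)) (\(x : Nat). \(θ : Nat). \(d : Vec Nat x). \(m : Vec Nat 0). m) 0 (vnil Nat)
  ~> \(γ : Vec Nat 0). (\(v : Vec Nat 0). v) (vnil Nat)
  ~> \(γ : Vec Nat 0). vnil Nat
type:
  Vec Nat 0 -> Vec Nat 0


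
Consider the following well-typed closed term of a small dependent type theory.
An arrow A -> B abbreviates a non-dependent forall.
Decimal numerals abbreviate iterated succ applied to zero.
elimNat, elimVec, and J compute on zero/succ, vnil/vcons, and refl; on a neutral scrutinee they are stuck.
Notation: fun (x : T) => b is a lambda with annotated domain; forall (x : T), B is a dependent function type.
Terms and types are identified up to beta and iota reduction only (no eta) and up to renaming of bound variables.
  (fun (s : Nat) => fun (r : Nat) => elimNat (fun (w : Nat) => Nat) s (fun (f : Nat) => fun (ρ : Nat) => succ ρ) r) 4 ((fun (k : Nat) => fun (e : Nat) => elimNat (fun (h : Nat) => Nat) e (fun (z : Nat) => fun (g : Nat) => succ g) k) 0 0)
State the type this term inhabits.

inferred type:
  Nat


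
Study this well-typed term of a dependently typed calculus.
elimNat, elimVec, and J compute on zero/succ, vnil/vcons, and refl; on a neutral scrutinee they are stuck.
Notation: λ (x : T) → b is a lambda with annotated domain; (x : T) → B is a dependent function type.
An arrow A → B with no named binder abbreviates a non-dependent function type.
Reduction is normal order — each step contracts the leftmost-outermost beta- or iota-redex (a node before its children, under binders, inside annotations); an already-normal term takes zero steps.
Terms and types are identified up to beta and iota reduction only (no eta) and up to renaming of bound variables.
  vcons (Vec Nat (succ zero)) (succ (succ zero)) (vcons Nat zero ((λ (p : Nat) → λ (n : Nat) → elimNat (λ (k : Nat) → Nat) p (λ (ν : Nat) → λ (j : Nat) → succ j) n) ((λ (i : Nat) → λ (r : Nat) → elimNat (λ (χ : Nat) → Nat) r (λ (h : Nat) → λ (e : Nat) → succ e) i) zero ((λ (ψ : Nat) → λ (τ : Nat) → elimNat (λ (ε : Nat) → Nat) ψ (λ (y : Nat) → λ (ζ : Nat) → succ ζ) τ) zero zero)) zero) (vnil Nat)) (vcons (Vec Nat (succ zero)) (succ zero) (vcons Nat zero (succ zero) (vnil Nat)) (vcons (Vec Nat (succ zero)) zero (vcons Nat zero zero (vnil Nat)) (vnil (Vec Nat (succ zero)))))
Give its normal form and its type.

normal form:
  vcons (Vec Nat (succ zero)) (succ (succ zero)) (vcons Nat zero zero (vnil Nat)) (vcons (Vec Nat (succ zero)) (succ zero) (vcons Nat zero (succ zero) (vnil Nat)) (vcons (Vec Nat (succ zero)) zero (vcons Nat zero zero (vnil Nat)) (vnil (Vec Nat (succ zero)))))
type:
  Vec (Vec Nat (succ zero)) (succ (succ (succ zero)))
observation: 9 normal-order steps normalize the term, beginning with a beta-redex.


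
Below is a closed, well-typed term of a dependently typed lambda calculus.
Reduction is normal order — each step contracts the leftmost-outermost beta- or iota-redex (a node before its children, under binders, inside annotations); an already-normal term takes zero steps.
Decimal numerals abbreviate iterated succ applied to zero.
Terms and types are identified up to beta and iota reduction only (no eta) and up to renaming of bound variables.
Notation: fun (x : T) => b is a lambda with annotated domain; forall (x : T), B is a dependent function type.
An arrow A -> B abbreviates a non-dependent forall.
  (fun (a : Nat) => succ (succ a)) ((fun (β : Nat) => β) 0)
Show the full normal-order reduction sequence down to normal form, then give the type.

normal-order reduction sequence:
  (fun (a : Nat) => succ (succ a)) ((fun (β : Nat) => β) 0)
  ~> succ (succ ((fun (a : Nat) => a) 0))
  ~> 2
type:
  Nat


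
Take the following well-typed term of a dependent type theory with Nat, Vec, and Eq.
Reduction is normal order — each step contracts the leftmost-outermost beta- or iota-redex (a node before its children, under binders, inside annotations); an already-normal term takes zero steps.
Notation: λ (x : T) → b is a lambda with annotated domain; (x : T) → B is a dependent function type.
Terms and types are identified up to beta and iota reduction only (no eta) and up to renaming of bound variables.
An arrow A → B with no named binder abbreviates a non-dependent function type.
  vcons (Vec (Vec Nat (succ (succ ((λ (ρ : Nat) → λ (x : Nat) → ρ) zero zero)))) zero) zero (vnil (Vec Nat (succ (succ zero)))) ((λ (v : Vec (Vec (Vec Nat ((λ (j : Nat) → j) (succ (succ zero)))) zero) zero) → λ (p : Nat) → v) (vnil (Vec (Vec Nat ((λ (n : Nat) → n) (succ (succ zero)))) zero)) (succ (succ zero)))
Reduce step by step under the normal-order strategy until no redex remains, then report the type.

normal-order reduction:
  vcons (Vec (Vec Nat (succ (succ ((λ (ρ : Nat) → λ (x : Nat) → ρ) zero zero)))) zero) zero (vnil (Vec Nat (succ (succ zero)))) ((λ (v : Vec (Vec (Vec Nat ((λ (j : Nat) → j) (succ (succ zero)))) zero) zero) → λ (p : Nat) → v) (vnil (Vec (Vec Nat ((λ (n : Nat) → n) (succ (succ zero)))) zero)) (succ (succ zero)))
  ~> vcons (Vec (Vec Nat (succ (succ ((λ (ρ : Nat) → zero) zero)))) zero) zero (vnil (Vec Nat (succ (succ zero)))) ((λ (x : Vec (Vec (Vec Nat ((λ (v : Nat) → v) (succ (succ zero)))) zero) zero) → λ (j : Nat) → x) (vnil (Vec (Vec Nat ((λ (p : Nat) → p) (succ (succ zero)))) zero)) (succ (succ zero)))
  ~> vcons (Vec (Vec Nat (succ (succ zero))) zero) zero (vnil (Vec Nat (succ (succ zero)))) ((λ (ρ : Vec (Vec (Vec Nat ((λ (x : Nat) → x) (succ (succ zero)))) zero) zero) → λ (v : Nat) → ρ) (vnil (Vec (Vec Nat ((λ (j : Nat) → j) (succ (succ zero)))) zero)) (succ (succ zero)))
  ~> vcons (Vec (Vec Nat (succ (succ zero))) zero) zero (vnil (Vec Nat (succ (succ zero)))) ((λ (ρ : Nat) → vnil (Vec (Vec Nat ((λ (x : Nat) → x) (succ (succ zero)))) zero)) (succ (succ zero)))
  ~> vcons (Vec (Vec Nat (succ (succ zero))) zero) zero (vnil (Vec Nat (succ (succ zero)))) (vnil (Vec (Vec Nat ((λ (ρ : Nat) → ρ) (succ (succ zero)))) zero))
  ~> vcons (Vec (Vec Nat (succ (succ zero))) zero) zero (vnil (Vec Nat (succ (succ zero)))) (vnil (Vec (Vec Nat (succ (succ zero))) zero))
type:
  Vec (Vec (Vec Nat (succ (succ zero))) zero) (succ zero)


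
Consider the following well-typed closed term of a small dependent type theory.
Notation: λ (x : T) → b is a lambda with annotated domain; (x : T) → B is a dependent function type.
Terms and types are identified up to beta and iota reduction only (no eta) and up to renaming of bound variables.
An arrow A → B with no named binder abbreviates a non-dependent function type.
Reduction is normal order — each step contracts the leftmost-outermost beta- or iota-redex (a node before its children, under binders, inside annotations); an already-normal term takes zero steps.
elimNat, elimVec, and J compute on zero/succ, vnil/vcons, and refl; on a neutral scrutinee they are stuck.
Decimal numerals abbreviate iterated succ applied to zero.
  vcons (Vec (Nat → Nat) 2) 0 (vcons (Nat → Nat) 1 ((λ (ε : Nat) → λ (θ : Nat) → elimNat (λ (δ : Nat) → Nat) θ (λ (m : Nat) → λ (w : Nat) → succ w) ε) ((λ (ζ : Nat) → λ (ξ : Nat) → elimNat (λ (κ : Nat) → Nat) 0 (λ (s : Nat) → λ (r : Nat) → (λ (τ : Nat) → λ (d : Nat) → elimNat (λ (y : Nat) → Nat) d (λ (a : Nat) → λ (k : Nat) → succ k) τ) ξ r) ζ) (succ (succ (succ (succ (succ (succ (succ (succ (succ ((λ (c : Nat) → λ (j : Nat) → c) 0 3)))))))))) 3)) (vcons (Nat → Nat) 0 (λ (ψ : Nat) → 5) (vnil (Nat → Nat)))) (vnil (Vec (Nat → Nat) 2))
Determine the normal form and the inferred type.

normal form:
  vcons (Vec (Nat → Nat) 2) 0 (vcons (Nat → Nat) 1 (λ (ε : Nat) → succ (succ (succ (succ (succ (succ (succ (succ (succ (succ (succ (succ (succ (succ (succ (succ (succ (succ (succ (succ (succ (succ (succ (succ (succ (succ (succ ε))))))))))))))))))))))))))) (vcons (Nat → Nat) 0 (λ (θ : Nat) → 5) (vnil (Nat → Nat)))) (vnil (Vec (Nat → Nat) 2))
the term's type:
  Vec (Vec (Nat → Nat) 2) 1


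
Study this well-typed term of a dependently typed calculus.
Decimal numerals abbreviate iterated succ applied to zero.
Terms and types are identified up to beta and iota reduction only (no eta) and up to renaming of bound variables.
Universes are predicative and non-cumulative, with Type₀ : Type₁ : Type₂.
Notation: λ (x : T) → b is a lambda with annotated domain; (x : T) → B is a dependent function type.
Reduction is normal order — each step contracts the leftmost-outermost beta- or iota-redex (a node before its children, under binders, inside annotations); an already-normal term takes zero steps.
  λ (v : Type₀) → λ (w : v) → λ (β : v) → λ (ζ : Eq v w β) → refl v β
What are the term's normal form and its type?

reduced normal form:
  λ (v : Type₀) → λ (w : v) → λ (β : v) → λ (ζ : Eq v w β) → refl v β
type:
  (v : Type₀) → (w : v) → (β : v) → (ζ : Eq v w β) → Eq v β β
observation: the term is already in normal form.


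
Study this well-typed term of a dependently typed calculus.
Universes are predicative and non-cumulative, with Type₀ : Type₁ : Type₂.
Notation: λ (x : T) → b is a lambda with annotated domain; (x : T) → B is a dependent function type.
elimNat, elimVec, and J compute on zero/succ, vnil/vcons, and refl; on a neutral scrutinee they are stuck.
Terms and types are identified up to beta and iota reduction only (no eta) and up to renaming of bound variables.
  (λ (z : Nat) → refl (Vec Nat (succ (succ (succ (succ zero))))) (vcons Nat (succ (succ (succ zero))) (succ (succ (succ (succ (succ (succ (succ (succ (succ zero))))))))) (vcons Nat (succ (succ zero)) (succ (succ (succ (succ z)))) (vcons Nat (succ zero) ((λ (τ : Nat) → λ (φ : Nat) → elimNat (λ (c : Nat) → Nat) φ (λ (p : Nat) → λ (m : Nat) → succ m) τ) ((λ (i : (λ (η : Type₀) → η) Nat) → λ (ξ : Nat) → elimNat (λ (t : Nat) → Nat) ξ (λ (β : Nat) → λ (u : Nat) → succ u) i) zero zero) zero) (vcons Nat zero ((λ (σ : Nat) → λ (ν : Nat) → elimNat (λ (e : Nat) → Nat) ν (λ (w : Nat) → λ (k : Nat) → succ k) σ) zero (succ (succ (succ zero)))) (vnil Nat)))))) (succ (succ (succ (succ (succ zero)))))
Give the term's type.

type:
  Eq (Vec Nat (succ (succ (succ (succ zero))))) (vcons Nat (succ (succ (succ zero))) (succ (succ (succ (succ (succ (succ (succ (succ (succ zero))))))))) (vcons Nat (succ (succ zero)) (succ (succ (succ (succ (succ (succ (succ (succ (succ zero))))))))) (vcons Nat (succ zero) zero (vcons Nat zero (succ (succ (succ zero))) (vnil Nat))))) (vcons Nat (succ (succ (succ zero))) (succ (succ (succ (succ (succ (succ (succ (succ (succ zero))))))))) (vcons Nat (succ (succ zero)) (succ (succ (succ (succ (succ (succ (succ (succ (succ zero))))))))) (vcons Nat (succ zero) zero (vcons Nat zero (succ (succ (succ zero))) (vnil Nat)))))


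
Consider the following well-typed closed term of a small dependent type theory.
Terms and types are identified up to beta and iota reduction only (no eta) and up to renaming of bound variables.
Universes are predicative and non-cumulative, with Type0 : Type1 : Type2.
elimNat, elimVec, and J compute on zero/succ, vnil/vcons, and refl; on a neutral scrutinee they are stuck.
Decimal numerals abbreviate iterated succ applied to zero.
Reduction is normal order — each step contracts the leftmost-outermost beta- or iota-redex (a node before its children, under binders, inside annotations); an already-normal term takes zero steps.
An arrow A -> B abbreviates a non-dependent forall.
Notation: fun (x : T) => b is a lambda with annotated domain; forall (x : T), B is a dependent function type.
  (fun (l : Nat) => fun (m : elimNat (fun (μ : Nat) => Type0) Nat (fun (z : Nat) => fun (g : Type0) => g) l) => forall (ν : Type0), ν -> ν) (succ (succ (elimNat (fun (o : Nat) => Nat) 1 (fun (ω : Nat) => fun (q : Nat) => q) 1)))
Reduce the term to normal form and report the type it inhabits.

resulting normal form:
  fun (l : Nat) => forall (m : Type0), m -> m
inferred type:
  Nat -> Type1
observation: contracting a beta-redex first, the term normalizes in 15 steps.


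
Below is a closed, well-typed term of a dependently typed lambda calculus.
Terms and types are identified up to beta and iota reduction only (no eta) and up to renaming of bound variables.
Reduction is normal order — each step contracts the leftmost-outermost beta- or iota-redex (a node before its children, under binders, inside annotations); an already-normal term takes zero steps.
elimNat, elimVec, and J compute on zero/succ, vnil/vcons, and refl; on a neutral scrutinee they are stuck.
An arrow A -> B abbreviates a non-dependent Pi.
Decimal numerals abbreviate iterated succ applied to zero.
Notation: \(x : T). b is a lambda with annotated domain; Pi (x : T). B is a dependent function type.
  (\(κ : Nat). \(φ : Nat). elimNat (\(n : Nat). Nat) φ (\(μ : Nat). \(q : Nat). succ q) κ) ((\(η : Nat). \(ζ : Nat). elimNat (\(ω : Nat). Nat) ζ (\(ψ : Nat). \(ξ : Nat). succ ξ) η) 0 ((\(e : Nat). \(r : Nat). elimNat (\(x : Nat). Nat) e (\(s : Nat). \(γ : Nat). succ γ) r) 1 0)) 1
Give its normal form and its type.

resulting normal form:
  2
inferred type:
  Nat
observation: the leftmost-outermost redex is a beta-redex, and normalization takes 12 steps.


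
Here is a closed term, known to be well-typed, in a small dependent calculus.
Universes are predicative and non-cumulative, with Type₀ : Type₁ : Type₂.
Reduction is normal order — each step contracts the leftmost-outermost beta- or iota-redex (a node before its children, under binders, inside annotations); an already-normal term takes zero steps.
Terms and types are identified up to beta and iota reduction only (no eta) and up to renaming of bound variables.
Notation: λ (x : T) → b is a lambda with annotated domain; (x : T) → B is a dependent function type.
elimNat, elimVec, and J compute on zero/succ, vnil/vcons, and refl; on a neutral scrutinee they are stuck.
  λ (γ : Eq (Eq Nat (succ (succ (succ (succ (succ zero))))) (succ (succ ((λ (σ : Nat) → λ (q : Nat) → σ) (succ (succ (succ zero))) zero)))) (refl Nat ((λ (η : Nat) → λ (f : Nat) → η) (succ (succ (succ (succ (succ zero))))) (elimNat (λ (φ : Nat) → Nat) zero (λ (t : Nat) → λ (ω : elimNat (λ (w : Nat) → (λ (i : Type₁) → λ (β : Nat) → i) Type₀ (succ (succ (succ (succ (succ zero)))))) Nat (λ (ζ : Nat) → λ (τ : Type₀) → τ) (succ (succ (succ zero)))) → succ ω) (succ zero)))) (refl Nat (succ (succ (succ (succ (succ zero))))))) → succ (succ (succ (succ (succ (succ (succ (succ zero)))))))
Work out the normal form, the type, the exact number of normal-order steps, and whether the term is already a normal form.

resulting normal form:
  λ (γ : Eq (Eq Nat (succ (succ (succ (succ (succ zero))))) (succ (succ (succ (succ (succ zero)))))) (refl Nat (succ (succ (succ (succ (succ zero)))))) (refl Nat (succ (succ (succ (succ (succ zero))))))) → succ (succ (succ (succ (succ (succ (succ (succ zero)))))))
the term's type:
  (γ : Eq (Eq Nat (succ (succ (succ (succ (succ zero))))) (succ (succ (succ (succ (succ zero)))))) (refl Nat (succ (succ (succ (succ (succ zero)))))) (refl Nat (succ (succ (succ (succ (succ zero))))))) → Nat
steps to reach normal form (normal order): 4
term was already normal: no
first contracted redex: a beta-redex


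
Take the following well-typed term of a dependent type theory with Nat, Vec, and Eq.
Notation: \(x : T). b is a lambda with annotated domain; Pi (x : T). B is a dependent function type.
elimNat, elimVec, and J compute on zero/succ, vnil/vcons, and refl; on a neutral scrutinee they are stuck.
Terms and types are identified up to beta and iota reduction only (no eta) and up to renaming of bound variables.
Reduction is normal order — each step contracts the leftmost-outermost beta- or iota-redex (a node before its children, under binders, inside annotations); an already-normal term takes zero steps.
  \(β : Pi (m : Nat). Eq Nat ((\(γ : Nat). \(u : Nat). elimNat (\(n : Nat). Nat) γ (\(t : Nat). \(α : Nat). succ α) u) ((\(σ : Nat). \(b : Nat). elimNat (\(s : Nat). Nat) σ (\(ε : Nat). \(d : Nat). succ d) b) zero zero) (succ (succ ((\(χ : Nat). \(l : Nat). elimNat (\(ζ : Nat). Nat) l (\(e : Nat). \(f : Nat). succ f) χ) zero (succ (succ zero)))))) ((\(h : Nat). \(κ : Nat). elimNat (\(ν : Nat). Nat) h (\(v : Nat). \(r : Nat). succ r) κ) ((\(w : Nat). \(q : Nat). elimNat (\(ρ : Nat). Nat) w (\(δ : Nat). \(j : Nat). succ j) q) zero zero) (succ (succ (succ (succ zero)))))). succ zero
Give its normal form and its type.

reduced normal form:
  \(β : Pi (m : Nat). Eq Nat (succ (succ (succ (succ zero)))) (succ (succ (succ (succ zero))))). succ zero
the term's type:
  Pi (β : Pi (m : Nat). Eq Nat (succ (succ (succ (succ zero)))) (succ (succ (succ (succ zero))))). Nat
observation: the leftmost-outermost redex is a beta-redex, and normalization takes 39 steps.


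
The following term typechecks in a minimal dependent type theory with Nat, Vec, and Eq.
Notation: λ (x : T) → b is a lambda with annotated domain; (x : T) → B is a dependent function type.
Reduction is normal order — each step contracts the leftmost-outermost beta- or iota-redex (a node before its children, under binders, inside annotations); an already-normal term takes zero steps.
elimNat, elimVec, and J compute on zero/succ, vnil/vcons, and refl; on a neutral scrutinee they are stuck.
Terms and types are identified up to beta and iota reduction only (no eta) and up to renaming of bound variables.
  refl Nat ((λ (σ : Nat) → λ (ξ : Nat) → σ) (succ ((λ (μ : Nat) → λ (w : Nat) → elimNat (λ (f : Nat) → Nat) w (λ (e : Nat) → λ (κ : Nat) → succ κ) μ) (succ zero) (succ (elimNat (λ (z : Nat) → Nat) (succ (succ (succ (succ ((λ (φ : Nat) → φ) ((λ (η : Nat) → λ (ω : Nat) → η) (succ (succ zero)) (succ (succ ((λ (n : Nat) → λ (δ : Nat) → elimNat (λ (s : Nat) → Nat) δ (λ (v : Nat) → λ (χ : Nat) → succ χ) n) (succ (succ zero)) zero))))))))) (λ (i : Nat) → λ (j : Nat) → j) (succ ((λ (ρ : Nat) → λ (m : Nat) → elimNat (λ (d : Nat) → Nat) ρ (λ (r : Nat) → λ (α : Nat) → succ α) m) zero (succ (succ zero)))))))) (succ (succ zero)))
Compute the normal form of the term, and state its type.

normal form:
  refl Nat (succ (succ (succ (succ (succ (succ (succ (succ (succ zero)))))))))
type:
  Eq Nat (succ (succ (succ (succ (succ (succ (succ (succ (succ zero))))))))) (succ (succ (succ (succ (succ (succ (succ (succ (succ zero)))))))))


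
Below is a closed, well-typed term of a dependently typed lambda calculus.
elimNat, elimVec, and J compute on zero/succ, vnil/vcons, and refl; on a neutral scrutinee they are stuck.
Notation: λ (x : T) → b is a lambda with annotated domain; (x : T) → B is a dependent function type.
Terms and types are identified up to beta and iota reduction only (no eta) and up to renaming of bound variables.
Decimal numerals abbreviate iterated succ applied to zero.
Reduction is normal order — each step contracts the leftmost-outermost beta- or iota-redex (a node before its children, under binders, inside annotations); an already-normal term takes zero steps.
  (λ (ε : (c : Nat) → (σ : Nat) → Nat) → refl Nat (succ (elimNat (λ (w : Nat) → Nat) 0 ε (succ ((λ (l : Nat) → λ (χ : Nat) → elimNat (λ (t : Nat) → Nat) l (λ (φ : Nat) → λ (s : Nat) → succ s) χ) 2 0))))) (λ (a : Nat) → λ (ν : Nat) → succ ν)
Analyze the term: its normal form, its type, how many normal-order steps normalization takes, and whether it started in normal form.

resulting normal form:
  refl Nat 4
inferred type:
  Eq Nat 4 4
steps to reach normal form (normal order): 14
term was already normal: no
first redex: a beta-redex


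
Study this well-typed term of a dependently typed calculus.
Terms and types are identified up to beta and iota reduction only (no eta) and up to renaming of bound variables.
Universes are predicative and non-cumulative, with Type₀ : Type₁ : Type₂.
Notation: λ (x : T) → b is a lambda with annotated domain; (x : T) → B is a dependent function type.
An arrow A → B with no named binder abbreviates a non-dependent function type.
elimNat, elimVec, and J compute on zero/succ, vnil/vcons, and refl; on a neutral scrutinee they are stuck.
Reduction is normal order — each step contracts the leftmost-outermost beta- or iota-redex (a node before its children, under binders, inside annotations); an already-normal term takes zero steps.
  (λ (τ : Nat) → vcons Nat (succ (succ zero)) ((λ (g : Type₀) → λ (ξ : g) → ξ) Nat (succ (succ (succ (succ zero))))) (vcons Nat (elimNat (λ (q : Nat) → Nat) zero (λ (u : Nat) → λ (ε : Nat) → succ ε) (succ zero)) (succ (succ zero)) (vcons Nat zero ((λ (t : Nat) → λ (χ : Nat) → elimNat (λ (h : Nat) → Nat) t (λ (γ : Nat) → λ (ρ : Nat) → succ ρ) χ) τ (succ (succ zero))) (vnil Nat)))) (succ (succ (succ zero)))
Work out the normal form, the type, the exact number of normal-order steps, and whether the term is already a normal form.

normal form:
  vcons Nat (succ (succ zero)) (succ (succ (succ (succ zero)))) (vcons Nat (succ zero) (succ (succ zero)) (vcons Nat zero (succ (succ (succ (succ (succ zero))))) (vnil Nat)))
type:
  Vec Nat (succ (succ (succ zero)))
reduction steps (normal order): 16
already normal: no
first contracted redex: a beta-redex


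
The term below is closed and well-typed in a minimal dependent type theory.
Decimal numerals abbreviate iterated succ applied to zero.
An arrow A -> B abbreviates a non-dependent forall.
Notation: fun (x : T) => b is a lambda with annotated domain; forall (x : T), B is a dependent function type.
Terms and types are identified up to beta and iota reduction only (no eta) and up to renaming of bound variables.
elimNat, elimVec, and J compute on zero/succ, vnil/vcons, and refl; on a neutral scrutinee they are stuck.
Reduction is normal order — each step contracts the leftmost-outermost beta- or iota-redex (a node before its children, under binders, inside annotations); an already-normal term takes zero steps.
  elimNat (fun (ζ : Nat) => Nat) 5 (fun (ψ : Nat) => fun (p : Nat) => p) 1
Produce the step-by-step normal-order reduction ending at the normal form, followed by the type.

normal-order reduction:
  elimNat (fun (ζ : Nat) => Nat) 5 (fun (ψ : Nat) => fun (p : Nat) => p) 1
  ~> (fun (ζ : Nat) => fun (ψ : Nat) => ψ) 0 (elimNat (fun (p : Nat) => Nat) 5 (fun (n : Nat) => fun (β : Nat) => β) 0)
  ~> (fun (ζ : Nat) => ζ) (elimNat (fun (ψ : Nat) => Nat) 5 (fun (p : Nat) => fun (n : Nat) => n) 0)
  ~> elimNat (fun (ζ : Nat) => Nat) 5 (fun (ψ : Nat) => fun (p : Nat) => p) 0
  ~> 5
inferred type:
  Nat


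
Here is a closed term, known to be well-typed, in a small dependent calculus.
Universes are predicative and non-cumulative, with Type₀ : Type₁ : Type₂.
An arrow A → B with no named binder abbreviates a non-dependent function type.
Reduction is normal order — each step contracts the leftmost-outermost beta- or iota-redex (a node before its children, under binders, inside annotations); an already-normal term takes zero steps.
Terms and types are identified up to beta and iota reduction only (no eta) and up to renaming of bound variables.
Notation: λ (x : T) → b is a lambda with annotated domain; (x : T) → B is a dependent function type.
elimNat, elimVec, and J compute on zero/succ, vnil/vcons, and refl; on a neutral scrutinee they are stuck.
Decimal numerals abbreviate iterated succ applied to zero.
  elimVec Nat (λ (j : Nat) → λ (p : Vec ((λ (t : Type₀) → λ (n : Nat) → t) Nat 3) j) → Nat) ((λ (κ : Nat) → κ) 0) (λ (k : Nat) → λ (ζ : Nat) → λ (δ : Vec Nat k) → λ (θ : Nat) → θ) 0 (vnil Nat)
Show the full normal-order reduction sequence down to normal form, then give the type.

reduction (normal order):
  elimVec Nat (λ (j : Nat) → λ (p : Vec ((λ (t : Type₀) → λ (n : Nat) → t) Nat 3) j) → Nat) ((λ (κ : Nat) → κ) 0) (λ (k : Nat) → λ (ζ : Nat) → λ (δ : Vec Nat k) → λ (θ : Nat) → θ) 0 (vnil Nat)
  ~> (λ (j : Nat) → j) 0
  ~> 0
inferred type:
  Nat
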